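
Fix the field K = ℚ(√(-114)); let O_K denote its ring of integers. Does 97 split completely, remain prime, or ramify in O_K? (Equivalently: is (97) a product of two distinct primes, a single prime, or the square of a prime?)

d = -114 ≡ 2 (mod 4), so O_K = ℤ[√-114] and disc(K) = 4d = -456.
Since gcd(97, -456) = 1 the prime 97 does not ramify.
Compute (-114/97) via Euler: 80^((97-1)/2) mod 97 = 96, so (-114/97) = -1.
d is a non-residue mod p, hence 97 remains inert in O_K.

remains prime (inert)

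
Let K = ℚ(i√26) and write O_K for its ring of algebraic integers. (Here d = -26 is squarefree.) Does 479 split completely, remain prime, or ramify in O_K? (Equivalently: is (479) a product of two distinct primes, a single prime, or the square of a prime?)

Since -26 ≢ 1 mod 4, the ring of integers is ℤ[√-26] with discriminant 4·(-26) = -104.
Since gcd(479, -104) = 1 the prime 479 does not ramify.
(-26/479) = 453^239 mod 479 = 1, giving Legendre symbol 1.
d is a quadratic residue mod p, hence 479 splits in O_K.

479 splits in O_K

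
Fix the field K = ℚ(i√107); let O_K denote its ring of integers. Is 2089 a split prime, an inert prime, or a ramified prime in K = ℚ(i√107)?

-107 mod 4 = 1, hence disc K = -107 and O_K = ℤ[(1+√-107)/2].
2089 ∤ -107, so 2089 is unramified.
Legendre symbol by Euler's criterion: (-107/2089) ≡ (-107)^1044 ≡ 1 (mod 2089), i.e. (-107/2089) = 1.
d is a quadratic residue mod p, hence 2089 splits in O_K.

p splits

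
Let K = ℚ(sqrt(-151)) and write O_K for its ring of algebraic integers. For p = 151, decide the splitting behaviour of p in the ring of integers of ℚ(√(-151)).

ramifies in O_K

-151 mod 4 = 1, hence disc K = -151 and O_K = ℤ[(1+√-151)/2].
151 divides disc(K) = -151, so 151 ramifies.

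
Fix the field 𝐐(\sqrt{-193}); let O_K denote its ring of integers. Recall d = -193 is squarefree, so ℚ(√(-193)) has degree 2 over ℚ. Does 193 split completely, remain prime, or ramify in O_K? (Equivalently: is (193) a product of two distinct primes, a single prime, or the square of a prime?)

-193 mod 4 = 3, hence disc K = 4·(-193) = -772 and O_K = ℤ[√-193].
disc(K) = -772 = 193·(-4), so p = 193 is ramified.

ramified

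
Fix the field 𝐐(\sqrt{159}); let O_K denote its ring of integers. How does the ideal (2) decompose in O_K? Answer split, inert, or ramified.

Since 159 ≢ 1 mod 4, the ring of integers is ℤ[√159] with discriminant 4·159 = 636.
2 divides disc(K) = 636, so 2 ramifies.

ramifies in O_K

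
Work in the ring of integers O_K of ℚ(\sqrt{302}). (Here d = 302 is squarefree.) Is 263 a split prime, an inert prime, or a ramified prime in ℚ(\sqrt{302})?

302 mod 4 = 2, hence disc K = 4·302 = 1208 and O_K = ℤ[√302].
disc(K) = 1208 is not divisible by 263; 263 is unramified.
Compute (302/263) via Euler: 39^((263-1)/2) mod 263 = 1, so (302/263) = 1.
d is a quadratic residue mod p, hence 263 splits in O_K.

263 splits in O_K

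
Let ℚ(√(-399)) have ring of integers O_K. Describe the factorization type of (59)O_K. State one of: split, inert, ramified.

Since -399 ≡ 1 mod 4, the ring of integers is ℤ[(1+√-399)/2] with discriminant -399.
59 ∤ -399, so 59 is unramified.
Compute (-399/59) via Euler: 14^((59-1)/2) mod 59 = 58, so (-399/59) = -1.
(-399/59) = -1, so 59 is inert.

inert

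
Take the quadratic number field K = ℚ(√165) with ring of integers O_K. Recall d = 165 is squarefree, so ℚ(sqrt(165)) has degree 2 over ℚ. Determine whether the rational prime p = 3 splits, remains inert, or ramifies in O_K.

d = 165 ≡ 1 (mod 4), so O_K = ℤ[(1+√165)/2] and disc(K) = d = 165.
Ramification test: 3 | 165. The prime 3 ramifies in K.

p ramifies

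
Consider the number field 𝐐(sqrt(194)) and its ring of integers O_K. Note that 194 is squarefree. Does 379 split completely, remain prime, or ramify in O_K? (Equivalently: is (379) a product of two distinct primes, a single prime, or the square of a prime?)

d = 194 ≡ 2 (mod 4), so O_K = ℤ[√194] and disc(K) = 4d = 776.
disc(K) = 776 is not divisible by 379; 379 is unramified.
Compute (194/379) via Euler: 194^((379-1)/2) mod 379 = 378, so (194/379) = -1.
Legendre symbol -1 ⇒ 379 is inert.

inert — (379) stays prime in O_K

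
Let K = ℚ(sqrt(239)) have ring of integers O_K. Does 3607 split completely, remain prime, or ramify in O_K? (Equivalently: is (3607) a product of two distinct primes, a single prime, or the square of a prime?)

d = 239 ≡ 3 (mod 4), so O_K = ℤ[√239] and disc(K) = 4d = 956.
3607 ∤ 956, so 3607 is unramified.
Compute (239/3607) via Euler: 239^((3607-1)/2) mod 3607 = 3606, so (239/3607) = -1.
Legendre symbol -1 ⇒ 3607 is inert.

inert — (3607) stays prime in O_K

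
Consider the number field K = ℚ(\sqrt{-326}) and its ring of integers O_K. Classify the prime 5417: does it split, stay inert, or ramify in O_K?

-326 mod 4 = 2, hence disc K = 4·(-326) = -1304 and O_K = ℤ[√-326].
5417 ∤ -1304, so 5417 is unramified.
Euler's criterion: (-326)^2708 mod 5417 = 1. Thus (-326|5417) = 1.
d is a quadratic residue mod p, hence 5417 splits in O_K.

split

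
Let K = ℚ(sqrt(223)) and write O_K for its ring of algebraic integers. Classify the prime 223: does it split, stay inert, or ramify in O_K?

223 is ramified

223 mod 4 = 3, hence disc K = 4·223 = 892 and O_K = ℤ[√223].
223 divides disc(K) = 892, so 223 ramifies.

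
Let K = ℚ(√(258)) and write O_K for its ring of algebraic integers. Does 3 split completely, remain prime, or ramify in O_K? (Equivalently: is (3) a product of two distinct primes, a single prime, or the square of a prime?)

p ramifies

258 mod 4 = 2, hence disc K = 4·258 = 1032 and O_K = ℤ[√258].
disc(K) = 1032 = 3·344, so p = 3 is ramified.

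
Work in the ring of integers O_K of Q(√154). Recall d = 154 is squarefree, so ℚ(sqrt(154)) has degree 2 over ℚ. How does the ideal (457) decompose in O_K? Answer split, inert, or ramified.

inert — (457) stays prime in O_K

Since 154 ≢ 1 mod 4, the ring of integers is ℤ[√154] with discriminant 4·154 = 616.
disc(K) = 616 is not divisible by 457; 457 is unramified.
Legendre symbol by Euler's criterion: (154/457) ≡ 154^228 ≡ 456 (mod 457), i.e. (154/457) = -1.
(154/457) = -1, so 457 is inert.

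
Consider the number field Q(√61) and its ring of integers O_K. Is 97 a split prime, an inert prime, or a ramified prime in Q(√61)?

splits completely

Since 61 ≡ 1 mod 4, the ring of integers is ℤ[(1+√61)/2] with discriminant 61.
Since gcd(97, 61) = 1 the prime 97 does not ramify.
Compute (61/97) via Euler: 61^((97-1)/2) mod 97 = 1, so (61/97) = 1.
Legendre symbol 1 ⇒ 97 is split.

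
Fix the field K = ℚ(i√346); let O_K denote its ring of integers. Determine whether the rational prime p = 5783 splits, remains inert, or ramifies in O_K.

5783 splits in O_K

Since -346 ≢ 1 mod 4, the ring of integers is ℤ[√-346] with discriminant 4·(-346) = -1384.
Since gcd(5783, -1384) = 1 the prime 5783 does not ramify.
Legendre symbol by Euler's criterion: (-346/5783) ≡ (-346)^2891 ≡ 1 (mod 5783), i.e. (-346/5783) = 1.
d is a quadratic residue mod p, hence 5783 splits in O_K.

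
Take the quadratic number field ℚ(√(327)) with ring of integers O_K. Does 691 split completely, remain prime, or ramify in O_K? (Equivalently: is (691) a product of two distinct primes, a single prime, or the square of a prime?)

split

Since 327 ≢ 1 mod 4, the ring of integers is ℤ[√327] with discriminant 4·327 = 1308.
Since gcd(691, 1308) = 1 the prime 691 does not ramify.
Compute (327/691) via Euler: 327^((691-1)/2) mod 691 = 1, so (327/691) = 1.
Legendre symbol 1 ⇒ 691 is split.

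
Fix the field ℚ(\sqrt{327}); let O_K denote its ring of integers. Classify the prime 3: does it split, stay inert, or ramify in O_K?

327 mod 4 = 3, hence disc K = 4·327 = 1308 and O_K = ℤ[√327].
disc(K) = 1308 = 3·436, so p = 3 is ramified.

ramifies in O_K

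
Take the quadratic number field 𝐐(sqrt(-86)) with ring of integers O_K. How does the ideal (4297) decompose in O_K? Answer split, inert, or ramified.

d = -86 ≡ 2 (mod 4), so O_K = ℤ[√-86] and disc(K) = 4d = -344.
disc(K) = -344 is not divisible by 4297; 4297 is unramified.
Compute (-86/4297) via Euler: 4211^((4297-1)/2) mod 4297 = 1, so (-86/4297) = 1.
Legendre symbol 1 ⇒ 4297 is split.

p splits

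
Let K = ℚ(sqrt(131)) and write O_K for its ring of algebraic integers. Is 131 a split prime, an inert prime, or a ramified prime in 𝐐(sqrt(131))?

ramified

Since 131 ≢ 1 mod 4, the ring of integers is ℤ[√131] with discriminant 4·131 = 524.
disc(K) = 524 = 131·4, so p = 131 is ramified.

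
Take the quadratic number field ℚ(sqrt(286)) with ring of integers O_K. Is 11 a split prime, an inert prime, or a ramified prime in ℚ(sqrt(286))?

286 mod 4 = 2, hence disc K = 4·286 = 1144 and O_K = ℤ[√286].
Ramification test: 11 | 1144. The prime 11 ramifies in K.

p ramifies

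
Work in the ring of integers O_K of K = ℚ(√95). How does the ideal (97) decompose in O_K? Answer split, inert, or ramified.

splits completely

d = 95 ≡ 3 (mod 4), so O_K = ℤ[√95] and disc(K) = 4d = 380.
97 ∤ 380, so 97 is unramified.
Legendre symbol by Euler's criterion: (95/97) ≡ 95^48 ≡ 1 (mod 97), i.e. (95/97) = 1.
(95/97) = 1, so 97 splits.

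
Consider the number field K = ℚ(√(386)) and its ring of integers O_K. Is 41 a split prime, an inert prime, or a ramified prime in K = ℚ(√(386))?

d = 386 ≡ 2 (mod 4), so O_K = ℤ[√386] and disc(K) = 4d = 1544.
41 ∤ 1544, so 41 is unramified.
Compute (386/41) via Euler: 17^((41-1)/2) mod 41 = 40, so (386/41) = -1.
d is a non-residue mod p, hence 41 remains inert in O_K.

inert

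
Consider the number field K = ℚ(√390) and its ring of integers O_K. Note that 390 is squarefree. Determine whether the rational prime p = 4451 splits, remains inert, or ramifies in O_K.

d = 390 ≡ 2 (mod 4), so O_K = ℤ[√390] and disc(K) = 4d = 1560.
Since gcd(4451, 1560) = 1 the prime 4451 does not ramify.
(390/4451) = 390^2225 mod 4451 = 1, giving Legendre symbol 1.
Legendre symbol 1 ⇒ 4451 is split.

p splits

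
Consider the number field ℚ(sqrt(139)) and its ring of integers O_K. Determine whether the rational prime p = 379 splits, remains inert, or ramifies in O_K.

d = 139 ≡ 3 (mod 4), so O_K = ℤ[√139] and disc(K) = 4d = 556.
379 ∤ 556, so 379 is unramified.
Euler's criterion: 139^189 mod 379 = 1. Thus (139|379) = 1.
d is a quadratic residue mod p, hence 379 splits in O_K.

p splits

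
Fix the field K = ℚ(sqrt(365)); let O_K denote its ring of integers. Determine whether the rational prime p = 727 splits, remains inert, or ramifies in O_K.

727 remains inert

d = 365 ≡ 1 (mod 4), so O_K = ℤ[(1+√365)/2] and disc(K) = d = 365.
Since gcd(727, 365) = 1 the prime 727 does not ramify.
Compute (365/727) via Euler: 365^((727-1)/2) mod 727 = 726, so (365/727) = -1.
d is a non-residue mod p, hence 727 remains inert in O_K.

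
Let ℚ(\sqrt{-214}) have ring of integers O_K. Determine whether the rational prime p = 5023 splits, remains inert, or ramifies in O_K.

Since -214 ≢ 1 mod 4, the ring of integers is ℤ[√-214] with discriminant 4·(-214) = -856.
Since gcd(5023, -856) = 1 the prime 5023 does not ramify.
Euler's criterion: (-214)^2511 mod 5023 = 1. Thus (-214|5023) = 1.
d is a quadratic residue mod p, hence 5023 splits in O_K.

5023 splits in O_K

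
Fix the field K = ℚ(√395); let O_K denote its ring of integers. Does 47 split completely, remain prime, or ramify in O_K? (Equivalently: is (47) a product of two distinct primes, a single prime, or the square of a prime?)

remains prime (inert)

395 mod 4 = 3, hence disc K = 4·395 = 1580 and O_K = ℤ[√395].
Since gcd(47, 1580) = 1 the prime 47 does not ramify.
Compute (395/47) via Euler: 19^((47-1)/2) mod 47 = 46, so (395/47) = -1.
(395/47) = -1, so 47 is inert.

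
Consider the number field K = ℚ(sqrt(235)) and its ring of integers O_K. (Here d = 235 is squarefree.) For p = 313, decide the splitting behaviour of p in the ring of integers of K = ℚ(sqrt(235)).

d = 235 ≡ 3 (mod 4), so O_K = ℤ[√235] and disc(K) = 4d = 940.
313 ∤ 940, so 313 is unramified.
(235/313) = 235^156 mod 313 = 1, giving Legendre symbol 1.
d is a quadratic residue mod p, hence 313 splits in O_K.

split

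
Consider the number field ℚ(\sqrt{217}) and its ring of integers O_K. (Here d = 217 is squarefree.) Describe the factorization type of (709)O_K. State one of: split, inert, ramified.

inert

Since 217 ≡ 1 mod 4, the ring of integers is ℤ[(1+√217)/2] with discriminant 217.
709 ∤ 217, so 709 is unramified.
(217/709) = 217^354 mod 709 = 708, giving Legendre symbol -1.
(217/709) = -1, so 709 is inert.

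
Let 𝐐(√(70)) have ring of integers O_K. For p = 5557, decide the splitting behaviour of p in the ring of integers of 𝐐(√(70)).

d = 70 ≡ 2 (mod 4), so O_K = ℤ[√70] and disc(K) = 4d = 280.
Since gcd(5557, 280) = 1 the prime 5557 does not ramify.
Compute (70/5557) via Euler: 70^((5557-1)/2) mod 5557 = 5556, so (70/5557) = -1.
(70/5557) = -1, so 5557 is inert.

inert — (5557) stays prime in O_K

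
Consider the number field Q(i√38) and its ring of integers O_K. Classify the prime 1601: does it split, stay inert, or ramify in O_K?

splits completely

Since -38 ≢ 1 mod 4, the ring of integers is ℤ[√-38] with discriminant 4·(-38) = -152.
1601 ∤ -152, so 1601 is unramified.
(-38/1601) = 1563^800 mod 1601 = 1, giving Legendre symbol 1.
(-38/1601) = 1, so 1601 splits.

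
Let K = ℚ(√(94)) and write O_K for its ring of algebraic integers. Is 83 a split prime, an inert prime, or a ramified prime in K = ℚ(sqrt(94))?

split

d = 94 ≡ 2 (mod 4), so O_K = ℤ[√94] and disc(K) = 4d = 376.
disc(K) = 376 is not divisible by 83; 83 is unramified.
Compute (94/83) via Euler: 11^((83-1)/2) mod 83 = 1, so (94/83) = 1.
Legendre symbol 1 ⇒ 83 is split.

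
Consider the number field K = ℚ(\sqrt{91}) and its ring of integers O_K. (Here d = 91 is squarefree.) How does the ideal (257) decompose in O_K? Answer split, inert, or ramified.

Since 91 ≢ 1 mod 4, the ring of integers is ℤ[√91] with discriminant 4·91 = 364.
disc(K) = 364 is not divisible by 257; 257 is unramified.
Euler's criterion: 91^128 mod 257 = 256. Thus (91|257) = -1.
Legendre symbol -1 ⇒ 257 is inert.

inert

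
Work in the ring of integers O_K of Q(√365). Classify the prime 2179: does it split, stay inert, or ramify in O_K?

p is inert

d = 365 ≡ 1 (mod 4), so O_K = ℤ[(1+√365)/2] and disc(K) = d = 365.
disc(K) = 365 is not divisible by 2179; 2179 is unramified.
Legendre symbol by Euler's criterion: (365/2179) ≡ 365^1089 ≡ 2178 (mod 2179), i.e. (365/2179) = -1.
Legendre symbol -1 ⇒ 2179 is inert.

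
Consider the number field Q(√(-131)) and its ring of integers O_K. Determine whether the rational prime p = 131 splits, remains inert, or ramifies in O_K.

ramified — (131) = 𝔭²

d = -131 ≡ 1 (mod 4), so O_K = ℤ[(1+√-131)/2] and disc(K) = d = -131.
disc(K) = -131 = 131·(-1), so p = 131 is ramified.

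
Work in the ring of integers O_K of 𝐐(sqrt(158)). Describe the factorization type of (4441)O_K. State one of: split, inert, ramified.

158 mod 4 = 2, hence disc K = 4·158 = 632 and O_K = ℤ[√158].
Since gcd(4441, 632) = 1 the prime 4441 does not ramify.
Legendre symbol by Euler's criterion: (158/4441) ≡ 158^2220 ≡ 4440 (mod 4441), i.e. (158/4441) = -1.
(158/4441) = -1, so 4441 is inert.

remains prime (inert)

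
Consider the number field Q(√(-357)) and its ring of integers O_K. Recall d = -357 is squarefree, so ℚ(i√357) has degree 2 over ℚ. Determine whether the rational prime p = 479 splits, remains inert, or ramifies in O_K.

Since -357 ≢ 1 mod 4, the ring of integers is ℤ[√-357] with discriminant 4·(-357) = -1428.
disc(K) = -1428 is not divisible by 479; 479 is unramified.
Euler's criterion: (-357)^239 mod 479 = 1. Thus (-357|479) = 1.
Legendre symbol 1 ⇒ 479 is split.

479 splits in O_K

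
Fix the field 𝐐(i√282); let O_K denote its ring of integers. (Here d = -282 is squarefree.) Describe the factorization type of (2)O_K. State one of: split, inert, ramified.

Since -282 ≢ 1 mod 4, the ring of integers is ℤ[√-282] with discriminant 4·(-282) = -1128.
2 divides disc(K) = -1128, so 2 ramifies.

ramified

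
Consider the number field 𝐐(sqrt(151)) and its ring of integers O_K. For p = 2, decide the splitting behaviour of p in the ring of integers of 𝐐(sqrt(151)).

ramified — (2) = 𝔭²

Since 151 ≢ 1 mod 4, the ring of integers is ℤ[√151] with discriminant 4·151 = 604.
disc(K) = 604 = 2·302, so p = 2 is ramified.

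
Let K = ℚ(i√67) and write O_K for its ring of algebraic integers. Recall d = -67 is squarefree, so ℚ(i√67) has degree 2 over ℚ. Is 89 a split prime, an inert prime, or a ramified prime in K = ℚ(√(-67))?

d = -67 ≡ 1 (mod 4), so O_K = ℤ[(1+√-67)/2] and disc(K) = d = -67.
89 ∤ -67, so 89 is unramified.
Euler's criterion: (-67)^44 mod 89 = 1. Thus (-67|89) = 1.
(-67/89) = 1, so 89 splits.

89 splits in O_K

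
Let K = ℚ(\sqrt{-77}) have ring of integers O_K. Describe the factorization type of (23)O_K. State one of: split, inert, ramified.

remains prime (inert)

d = -77 ≡ 3 (mod 4), so O_K = ℤ[√-77] and disc(K) = 4d = -308.
Since gcd(23, -308) = 1 the prime 23 does not ramify.
(-77/23) = 15^11 mod 23 = 22, giving Legendre symbol -1.
(-77/23) = -1, so 23 is inert.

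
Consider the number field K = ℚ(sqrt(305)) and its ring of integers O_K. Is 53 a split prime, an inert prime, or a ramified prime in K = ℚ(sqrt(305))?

d = 305 ≡ 1 (mod 4), so O_K = ℤ[(1+√305)/2] and disc(K) = d = 305.
53 ∤ 305, so 53 is unramified.
(305/53) = 40^26 mod 53 = 1, giving Legendre symbol 1.
d is a quadratic residue mod p, hence 53 splits in O_K.

split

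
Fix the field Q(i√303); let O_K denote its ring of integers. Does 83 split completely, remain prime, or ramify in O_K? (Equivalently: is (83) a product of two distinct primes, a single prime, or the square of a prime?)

split — (83) = 𝔭₁𝔭₂ with 𝔭₁ ≠ 𝔭₂

-303 mod 4 = 1, hence disc K = -303 and O_K = ℤ[(1+√-303)/2].
Since gcd(83, -303) = 1 the prime 83 does not ramify.
Legendre symbol by Euler's criterion: (-303/83) ≡ (-303)^41 ≡ 1 (mod 83), i.e. (-303/83) = 1.
d is a quadratic residue mod p, hence 83 splits in O_K.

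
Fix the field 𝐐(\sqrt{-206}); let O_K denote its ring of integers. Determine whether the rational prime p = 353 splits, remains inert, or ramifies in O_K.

Since -206 ≢ 1 mod 4, the ring of integers is ℤ[√-206] with discriminant 4·(-206) = -824.
Since gcd(353, -824) = 1 the prime 353 does not ramify.
Compute (-206/353) via Euler: 147^((353-1)/2) mod 353 = 352, so (-206/353) = -1.
(-206/353) = -1, so 353 is inert.

inert — (353) stays prime in O_K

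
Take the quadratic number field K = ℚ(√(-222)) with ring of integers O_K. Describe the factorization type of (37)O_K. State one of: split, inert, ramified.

-222 mod 4 = 2, hence disc K = 4·(-222) = -888 and O_K = ℤ[√-222].
disc(K) = -888 = 37·(-24), so p = 37 is ramified.

ramifies in O_K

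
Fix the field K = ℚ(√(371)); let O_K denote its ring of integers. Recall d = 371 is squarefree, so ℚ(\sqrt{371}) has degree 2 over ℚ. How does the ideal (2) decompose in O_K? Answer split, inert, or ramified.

d = 371 ≡ 3 (mod 4), so O_K = ℤ[√371] and disc(K) = 4d = 1484.
Ramification test: 2 | 1484. The prime 2 ramifies in K.

ramified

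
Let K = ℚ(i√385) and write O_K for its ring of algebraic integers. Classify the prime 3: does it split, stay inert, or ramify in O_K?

Since -385 ≢ 1 mod 4, the ring of integers is ℤ[√-385] with discriminant 4·(-385) = -1540.
Since gcd(3, -1540) = 1 the prime 3 does not ramify.
Compute (-385/3) via Euler: 2^((3-1)/2) mod 3 = 2, so (-385/3) = -1.
Legendre symbol -1 ⇒ 3 is inert.

3 remains inert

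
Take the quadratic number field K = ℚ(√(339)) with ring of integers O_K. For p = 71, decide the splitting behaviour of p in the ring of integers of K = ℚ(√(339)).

inert — (71) stays prime in O_K

339 mod 4 = 3, hence disc K = 4·339 = 1356 and O_K = ℤ[√339].
Since gcd(71, 1356) = 1 the prime 71 does not ramify.
Compute (339/71) via Euler: 55^((71-1)/2) mod 71 = 70, so (339/71) = -1.
d is a non-residue mod p, hence 71 remains inert in O_K.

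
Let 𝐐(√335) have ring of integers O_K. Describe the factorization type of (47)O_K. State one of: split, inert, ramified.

Since 335 ≢ 1 mod 4, the ring of integers is ℤ[√335] with discriminant 4·335 = 1340.
47 ∤ 1340, so 47 is unramified.
Euler's criterion: 335^23 mod 47 = 1. Thus (335|47) = 1.
Legendre symbol 1 ⇒ 47 is split.

p splits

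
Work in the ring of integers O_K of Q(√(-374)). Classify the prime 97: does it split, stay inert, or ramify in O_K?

inert

Since -374 ≢ 1 mod 4, the ring of integers is ℤ[√-374] with discriminant 4·(-374) = -1496.
Since gcd(97, -1496) = 1 the prime 97 does not ramify.
Compute (-374/97) via Euler: 14^((97-1)/2) mod 97 = 96, so (-374/97) = -1.
(-374/97) = -1, so 97 is inert.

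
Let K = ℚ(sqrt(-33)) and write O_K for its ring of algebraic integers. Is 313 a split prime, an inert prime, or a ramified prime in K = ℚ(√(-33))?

splits completely

-33 mod 4 = 3, hence disc K = 4·(-33) = -132 and O_K = ℤ[√-33].
Since gcd(313, -132) = 1 the prime 313 does not ramify.
Compute (-33/313) via Euler: 280^((313-1)/2) mod 313 = 1, so (-33/313) = 1.
(-33/313) = 1, so 313 splits.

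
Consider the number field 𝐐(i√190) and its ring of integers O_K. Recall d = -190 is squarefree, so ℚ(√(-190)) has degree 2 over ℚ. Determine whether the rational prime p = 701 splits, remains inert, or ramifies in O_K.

remains prime (inert)

-190 mod 4 = 2, hence disc K = 4·(-190) = -760 and O_K = ℤ[√-190].
Since gcd(701, -760) = 1 the prime 701 does not ramify.
Compute (-190/701) via Euler: 511^((701-1)/2) mod 701 = 700, so (-190/701) = -1.
Legendre symbol -1 ⇒ 701 is inert.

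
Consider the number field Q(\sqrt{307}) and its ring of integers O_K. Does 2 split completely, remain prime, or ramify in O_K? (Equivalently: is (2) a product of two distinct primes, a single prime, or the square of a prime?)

Since 307 ≢ 1 mod 4, the ring of integers is ℤ[√307] with discriminant 4·307 = 1228.
Ramification test: 2 | 1228. The prime 2 ramifies in K.

ramified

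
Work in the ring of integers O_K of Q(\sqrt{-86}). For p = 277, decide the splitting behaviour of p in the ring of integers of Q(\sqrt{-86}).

split — (277) = 𝔭₁𝔭₂ with 𝔭₁ ≠ 𝔭₂

d = -86 ≡ 2 (mod 4), so O_K = ℤ[√-86] and disc(K) = 4d = -344.
Since gcd(277, -344) = 1 the prime 277 does not ramify.
(-86/277) = 191^138 mod 277 = 1, giving Legendre symbol 1.
d is a quadratic residue mod p, hence 277 splits in O_K.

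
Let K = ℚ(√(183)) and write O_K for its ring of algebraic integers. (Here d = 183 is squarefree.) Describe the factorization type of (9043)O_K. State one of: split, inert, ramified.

d = 183 ≡ 3 (mod 4), so O_K = ℤ[√183] and disc(K) = 4d = 732.
9043 ∤ 732, so 9043 is unramified.
Legendre symbol by Euler's criterion: (183/9043) ≡ 183^4521 ≡ 9042 (mod 9043), i.e. (183/9043) = -1.
(183/9043) = -1, so 9043 is inert.

remains prime (inert)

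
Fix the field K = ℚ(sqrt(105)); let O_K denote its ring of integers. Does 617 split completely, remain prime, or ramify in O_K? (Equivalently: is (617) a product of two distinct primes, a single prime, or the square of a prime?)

Since 105 ≡ 1 mod 4, the ring of integers is ℤ[(1+√105)/2] with discriminant 105.
disc(K) = 105 is not divisible by 617; 617 is unramified.
Legendre symbol by Euler's criterion: (105/617) ≡ 105^308 ≡ 1 (mod 617), i.e. (105/617) = 1.
d is a quadratic residue mod p, hence 617 splits in O_K.

splits completely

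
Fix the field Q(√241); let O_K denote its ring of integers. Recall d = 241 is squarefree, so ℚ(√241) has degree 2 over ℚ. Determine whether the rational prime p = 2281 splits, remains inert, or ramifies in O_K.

remains prime (inert)

d = 241 ≡ 1 (mod 4), so O_K = ℤ[(1+√241)/2] and disc(K) = d = 241.
2281 ∤ 241, so 2281 is unramified.
Compute (241/2281) via Euler: 241^((2281-1)/2) mod 2281 = 2280, so (241/2281) = -1.
Legendre symbol -1 ⇒ 2281 is inert.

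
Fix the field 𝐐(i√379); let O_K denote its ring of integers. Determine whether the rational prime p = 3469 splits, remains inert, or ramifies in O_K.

split

Since -379 ≡ 1 mod 4, the ring of integers is ℤ[(1+√-379)/2] with discriminant -379.
disc(K) = -379 is not divisible by 3469; 3469 is unramified.
Compute (-379/3469) via Euler: 3090^((3469-1)/2) mod 3469 = 1, so (-379/3469) = 1.
(-379/3469) = 1, so 3469 splits.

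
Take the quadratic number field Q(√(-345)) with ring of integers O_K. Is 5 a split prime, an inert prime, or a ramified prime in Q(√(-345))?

5 is ramified

-345 mod 4 = 3, hence disc K = 4·(-345) = -1380 and O_K = ℤ[√-345].
5 divides disc(K) = -1380, so 5 ramifies.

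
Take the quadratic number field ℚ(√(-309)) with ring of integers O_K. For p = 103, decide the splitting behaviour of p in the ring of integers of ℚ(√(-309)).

-309 mod 4 = 3, hence disc K = 4·(-309) = -1236 and O_K = ℤ[√-309].
Ramification test: 103 | -1236. The prime 103 ramifies in K.

ramifies in O_K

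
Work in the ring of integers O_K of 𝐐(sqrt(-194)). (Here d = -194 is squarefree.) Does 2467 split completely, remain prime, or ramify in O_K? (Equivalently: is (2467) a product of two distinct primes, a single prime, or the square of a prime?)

p is inert

Since -194 ≢ 1 mod 4, the ring of integers is ℤ[√-194] with discriminant 4·(-194) = -776.
Since gcd(2467, -776) = 1 the prime 2467 does not ramify.
Euler's criterion: (-194)^1233 mod 2467 = 2466. Thus (-194|2467) = -1.
(-194/2467) = -1, so 2467 is inert.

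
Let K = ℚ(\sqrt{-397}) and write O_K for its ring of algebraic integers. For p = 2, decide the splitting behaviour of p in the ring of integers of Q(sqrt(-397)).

2 is ramified

Since -397 ≢ 1 mod 4, the ring of integers is ℤ[√-397] with discriminant 4·(-397) = -1588.
2 divides disc(K) = -1588, so 2 ramifies.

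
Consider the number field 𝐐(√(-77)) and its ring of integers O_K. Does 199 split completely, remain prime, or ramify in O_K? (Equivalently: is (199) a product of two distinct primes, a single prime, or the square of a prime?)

p splits

Since -77 ≢ 1 mod 4, the ring of integers is ℤ[√-77] with discriminant 4·(-77) = -308.
199 ∤ -308, so 199 is unramified.
(-77/199) = 122^99 mod 199 = 1, giving Legendre symbol 1.
d is a quadratic residue mod p, hence 199 splits in O_K.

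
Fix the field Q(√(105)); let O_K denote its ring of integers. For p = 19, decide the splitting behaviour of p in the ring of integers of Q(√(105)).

Since 105 ≡ 1 mod 4, the ring of integers is ℤ[(1+√105)/2] with discriminant 105.
19 ∤ 105, so 19 is unramified.
Euler's criterion: 105^9 mod 19 = 18. Thus (105|19) = -1.
(105/19) = -1, so 19 is inert.

remains prime (inert)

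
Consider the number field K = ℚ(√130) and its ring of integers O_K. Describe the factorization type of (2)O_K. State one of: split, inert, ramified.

2 is ramified

d = 130 ≡ 2 (mod 4), so O_K = ℤ[√130] and disc(K) = 4d = 520.
2 divides disc(K) = 520, so 2 ramifies.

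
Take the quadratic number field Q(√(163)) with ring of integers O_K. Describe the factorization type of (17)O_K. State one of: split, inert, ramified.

d = 163 ≡ 3 (mod 4), so O_K = ℤ[√163] and disc(K) = 4d = 652.
disc(K) = 652 is not divisible by 17; 17 is unramified.
Legendre symbol by Euler's criterion: (163/17) ≡ 163^8 ≡ 16 (mod 17), i.e. (163/17) = -1.
(163/17) = -1, so 17 is inert.

inert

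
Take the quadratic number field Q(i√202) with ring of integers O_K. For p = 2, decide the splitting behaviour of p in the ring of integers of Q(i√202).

ramifies in O_K

Since -202 ≢ 1 mod 4, the ring of integers is ℤ[√-202] with discriminant 4·(-202) = -808.
2 divides disc(K) = -808, so 2 ramifies.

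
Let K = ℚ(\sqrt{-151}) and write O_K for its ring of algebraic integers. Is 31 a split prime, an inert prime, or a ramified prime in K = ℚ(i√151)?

-151 mod 4 = 1, hence disc K = -151 and O_K = ℤ[(1+√-151)/2].
Since gcd(31, -151) = 1 the prime 31 does not ramify.
Legendre symbol by Euler's criterion: (-151/31) ≡ (-151)^15 ≡ 1 (mod 31), i.e. (-151/31) = 1.
Legendre symbol 1 ⇒ 31 is split.

p splits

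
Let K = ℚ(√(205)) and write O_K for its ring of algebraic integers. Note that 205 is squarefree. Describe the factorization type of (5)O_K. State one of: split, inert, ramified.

205 mod 4 = 1, hence disc K = 205 and O_K = ℤ[(1+√205)/2].
disc(K) = 205 = 5·41, so p = 5 is ramified.

p ramifies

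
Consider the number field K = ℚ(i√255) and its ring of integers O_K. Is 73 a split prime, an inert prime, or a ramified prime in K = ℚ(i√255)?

73 splits in O_K

Since -255 ≡ 1 mod 4, the ring of integers is ℤ[(1+√-255)/2] with discriminant -255.
Since gcd(73, -255) = 1 the prime 73 does not ramify.
(-255/73) = 37^36 mod 73 = 1, giving Legendre symbol 1.
(-255/73) = 1, so 73 splits.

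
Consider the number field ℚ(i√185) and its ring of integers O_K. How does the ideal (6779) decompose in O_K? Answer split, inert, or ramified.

split

Since -185 ≢ 1 mod 4, the ring of integers is ℤ[√-185] with discriminant 4·(-185) = -740.
disc(K) = -740 is not divisible by 6779; 6779 is unramified.
Compute (-185/6779) via Euler: 6594^((6779-1)/2) mod 6779 = 1, so (-185/6779) = 1.
Legendre symbol 1 ⇒ 6779 is split.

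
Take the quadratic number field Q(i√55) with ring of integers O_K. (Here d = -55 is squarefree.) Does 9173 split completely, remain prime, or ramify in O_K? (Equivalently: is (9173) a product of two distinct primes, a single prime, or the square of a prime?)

split — (9173) = 𝔭₁𝔭₂ with 𝔭₁ ≠ 𝔭₂

Since -55 ≡ 1 mod 4, the ring of integers is ℤ[(1+√-55)/2] with discriminant -55.
disc(K) = -55 is not divisible by 9173; 9173 is unramified.
(-55/9173) = 9118^4586 mod 9173 = 1, giving Legendre symbol 1.
(-55/9173) = 1, so 9173 splits.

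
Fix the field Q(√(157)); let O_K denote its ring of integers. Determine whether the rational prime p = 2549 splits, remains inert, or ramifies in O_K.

split

157 mod 4 = 1, hence disc K = 157 and O_K = ℤ[(1+√157)/2].
2549 ∤ 157, so 2549 is unramified.
Compute (157/2549) via Euler: 157^((2549-1)/2) mod 2549 = 1, so (157/2549) = 1.
d is a quadratic residue mod p, hence 2549 splits in O_K.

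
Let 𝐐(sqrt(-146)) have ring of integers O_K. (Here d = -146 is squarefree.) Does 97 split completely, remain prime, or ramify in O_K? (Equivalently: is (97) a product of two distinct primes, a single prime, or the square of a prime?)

Since -146 ≢ 1 mod 4, the ring of integers is ℤ[√-146] with discriminant 4·(-146) = -584.
97 ∤ -584, so 97 is unramified.
Euler's criterion: (-146)^48 mod 97 = 1. Thus (-146|97) = 1.
Legendre symbol 1 ⇒ 97 is split.

split — (97) = 𝔭₁𝔭₂ with 𝔭₁ ≠ 𝔭₂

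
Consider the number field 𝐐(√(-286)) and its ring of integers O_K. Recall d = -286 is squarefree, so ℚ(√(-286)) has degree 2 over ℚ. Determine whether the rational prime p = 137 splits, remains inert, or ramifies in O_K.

137 remains inert

-286 mod 4 = 2, hence disc K = 4·(-286) = -1144 and O_K = ℤ[√-286].
Since gcd(137, -1144) = 1 the prime 137 does not ramify.
(-286/137) = 125^68 mod 137 = 136, giving Legendre symbol -1.
(-286/137) = -1, so 137 is inert.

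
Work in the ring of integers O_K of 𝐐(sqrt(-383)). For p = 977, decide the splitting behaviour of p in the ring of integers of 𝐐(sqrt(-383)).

Since -383 ≡ 1 mod 4, the ring of integers is ℤ[(1+√-383)/2] with discriminant -383.
Since gcd(977, -383) = 1 the prime 977 does not ramify.
Compute (-383/977) via Euler: 594^((977-1)/2) mod 977 = 976, so (-383/977) = -1.
Legendre symbol -1 ⇒ 977 is inert.

inert — (977) stays prime in O_K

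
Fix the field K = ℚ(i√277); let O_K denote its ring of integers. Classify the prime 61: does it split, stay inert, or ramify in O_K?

Since -277 ≢ 1 mod 4, the ring of integers is ℤ[√-277] with discriminant 4·(-277) = -1108.
Since gcd(61, -1108) = 1 the prime 61 does not ramify.
Legendre symbol by Euler's criterion: (-277/61) ≡ (-277)^30 ≡ 60 (mod 61), i.e. (-277/61) = -1.
Legendre symbol -1 ⇒ 61 is inert.

61 remains inert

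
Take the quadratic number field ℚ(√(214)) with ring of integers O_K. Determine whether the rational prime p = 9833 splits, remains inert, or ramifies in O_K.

9833 remains inert

214 mod 4 = 2, hence disc K = 4·214 = 856 and O_K = ℤ[√214].
Since gcd(9833, 856) = 1 the prime 9833 does not ramify.
Compute (214/9833) via Euler: 214^((9833-1)/2) mod 9833 = 9832, so (214/9833) = -1.
d is a non-residue mod p, hence 9833 remains inert in O_K.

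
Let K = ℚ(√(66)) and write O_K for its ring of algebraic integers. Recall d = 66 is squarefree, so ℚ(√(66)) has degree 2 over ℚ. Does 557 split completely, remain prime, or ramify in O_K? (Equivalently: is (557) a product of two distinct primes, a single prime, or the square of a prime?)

inert

66 mod 4 = 2, hence disc K = 4·66 = 264 and O_K = ℤ[√66].
disc(K) = 264 is not divisible by 557; 557 is unramified.
Legendre symbol by Euler's criterion: (66/557) ≡ 66^278 ≡ 556 (mod 557), i.e. (66/557) = -1.
(66/557) = -1, so 557 is inert.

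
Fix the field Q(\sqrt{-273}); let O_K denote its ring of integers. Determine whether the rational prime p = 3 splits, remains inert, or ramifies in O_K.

-273 mod 4 = 3, hence disc K = 4·(-273) = -1092 and O_K = ℤ[√-273].
Ramification test: 3 | -1092. The prime 3 ramifies in K.

p ramifies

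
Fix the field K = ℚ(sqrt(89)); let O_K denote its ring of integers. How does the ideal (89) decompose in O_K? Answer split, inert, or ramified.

Since 89 ≡ 1 mod 4, the ring of integers is ℤ[(1+√89)/2] with discriminant 89.
Ramification test: 89 | 89. The prime 89 ramifies in K.

p ramifies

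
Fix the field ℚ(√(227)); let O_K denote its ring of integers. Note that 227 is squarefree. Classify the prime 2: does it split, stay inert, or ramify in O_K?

ramified — (2) = 𝔭²

227 mod 4 = 3, hence disc K = 4·227 = 908 and O_K = ℤ[√227].
2 divides disc(K) = 908, so 2 ramifies.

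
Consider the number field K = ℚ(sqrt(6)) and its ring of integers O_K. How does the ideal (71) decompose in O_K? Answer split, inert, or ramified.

splits completely

6 mod 4 = 2, hence disc K = 4·6 = 24 and O_K = ℤ[√6].
Since gcd(71, 24) = 1 the prime 71 does not ramify.
Euler's criterion: 6^35 mod 71 = 1. Thus (6|71) = 1.
(6/71) = 1, so 71 splits.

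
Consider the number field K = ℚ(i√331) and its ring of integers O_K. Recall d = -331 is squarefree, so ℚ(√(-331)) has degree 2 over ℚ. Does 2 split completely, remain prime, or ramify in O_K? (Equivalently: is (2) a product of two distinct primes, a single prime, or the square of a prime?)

remains prime (inert)

-331 mod 4 = 1, hence disc K = -331 and O_K = ℤ[(1+√-331)/2].
Since gcd(2, -331) = 1 the prime 2 does not ramify.
Checking d mod 8: -331 ≡ 5. Hence 2 is inert in O_K.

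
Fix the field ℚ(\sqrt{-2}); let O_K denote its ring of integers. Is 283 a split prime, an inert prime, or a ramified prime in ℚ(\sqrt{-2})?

d = -2 ≡ 2 (mod 4), so O_K = ℤ[√-2] and disc(K) = 4d = -8.
283 ∤ -8, so 283 is unramified.
Legendre symbol by Euler's criterion: (-2/283) ≡ (-2)^141 ≡ 1 (mod 283), i.e. (-2/283) = 1.
d is a quadratic residue mod p, hence 283 splits in O_K.

p splits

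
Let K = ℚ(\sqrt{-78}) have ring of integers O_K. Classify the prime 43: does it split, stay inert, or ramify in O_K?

remains prime (inert)

Since -78 ≢ 1 mod 4, the ring of integers is ℤ[√-78] with discriminant 4·(-78) = -312.
Since gcd(43, -312) = 1 the prime 43 does not ramify.
(-78/43) = 8^21 mod 43 = 42, giving Legendre symbol -1.
(-78/43) = -1, so 43 is inert.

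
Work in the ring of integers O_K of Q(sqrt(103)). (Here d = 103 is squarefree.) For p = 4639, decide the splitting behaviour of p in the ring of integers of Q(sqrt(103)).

d = 103 ≡ 3 (mod 4), so O_K = ℤ[√103] and disc(K) = 4d = 412.
Since gcd(4639, 412) = 1 the prime 4639 does not ramify.
Euler's criterion: 103^2319 mod 4639 = 4638. Thus (103|4639) = -1.
Legendre symbol -1 ⇒ 4639 is inert.

4639 remains inert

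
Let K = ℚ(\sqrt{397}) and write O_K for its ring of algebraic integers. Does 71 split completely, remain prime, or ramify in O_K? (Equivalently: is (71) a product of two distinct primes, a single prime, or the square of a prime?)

d = 397 ≡ 1 (mod 4), so O_K = ℤ[(1+√397)/2] and disc(K) = d = 397.
disc(K) = 397 is not divisible by 71; 71 is unramified.
Euler's criterion: 397^35 mod 71 = 70. Thus (397|71) = -1.
d is a non-residue mod p, hence 71 remains inert in O_K.

inert — (71) stays prime in O_K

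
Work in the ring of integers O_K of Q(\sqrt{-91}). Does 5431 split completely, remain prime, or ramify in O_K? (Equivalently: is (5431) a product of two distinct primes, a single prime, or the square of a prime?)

p is inert

-91 mod 4 = 1, hence disc K = -91 and O_K = ℤ[(1+√-91)/2].
disc(K) = -91 is not divisible by 5431; 5431 is unramified.
Compute (-91/5431) via Euler: 5340^((5431-1)/2) mod 5431 = 5430, so (-91/5431) = -1.
(-91/5431) = -1, so 5431 is inert.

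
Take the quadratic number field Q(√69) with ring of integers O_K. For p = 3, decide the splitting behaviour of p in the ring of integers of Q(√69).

ramified — (3) = 𝔭²

69 mod 4 = 1, hence disc K = 69 and O_K = ℤ[(1+√69)/2].
disc(K) = 69 = 3·23, so p = 3 is ramified.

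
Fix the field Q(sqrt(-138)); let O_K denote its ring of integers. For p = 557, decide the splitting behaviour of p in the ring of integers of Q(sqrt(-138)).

-138 mod 4 = 2, hence disc K = 4·(-138) = -552 and O_K = ℤ[√-138].
Since gcd(557, -552) = 1 the prime 557 does not ramify.
(-138/557) = 419^278 mod 557 = 556, giving Legendre symbol -1.
Legendre symbol -1 ⇒ 557 is inert.

p is inert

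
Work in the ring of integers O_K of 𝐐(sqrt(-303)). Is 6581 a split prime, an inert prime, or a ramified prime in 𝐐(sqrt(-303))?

d = -303 ≡ 1 (mod 4), so O_K = ℤ[(1+√-303)/2] and disc(K) = d = -303.
6581 ∤ -303, so 6581 is unramified.
(-303/6581) = 6278^3290 mod 6581 = 6580, giving Legendre symbol -1.
Legendre symbol -1 ⇒ 6581 is inert.

inert — (6581) stays prime in O_K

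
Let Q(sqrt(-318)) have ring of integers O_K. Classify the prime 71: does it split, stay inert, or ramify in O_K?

splits completely

Since -318 ≢ 1 mod 4, the ring of integers is ℤ[√-318] with discriminant 4·(-318) = -1272.
disc(K) = -1272 is not divisible by 71; 71 is unramified.
Legendre symbol by Euler's criterion: (-318/71) ≡ (-318)^35 ≡ 1 (mod 71), i.e. (-318/71) = 1.
d is a quadratic residue mod p, hence 71 splits in O_K.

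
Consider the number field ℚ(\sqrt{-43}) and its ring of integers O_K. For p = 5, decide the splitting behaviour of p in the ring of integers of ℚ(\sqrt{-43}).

p is inert

d = -43 ≡ 1 (mod 4), so O_K = ℤ[(1+√-43)/2] and disc(K) = d = -43.
Since gcd(5, -43) = 1 the prime 5 does not ramify.
(-43/5) = 2^2 mod 5 = 4, giving Legendre symbol -1.
d is a non-residue mod p, hence 5 remains inert in O_K.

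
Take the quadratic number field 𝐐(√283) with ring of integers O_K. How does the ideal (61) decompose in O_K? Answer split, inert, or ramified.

p splits

283 mod 4 = 3, hence disc K = 4·283 = 1132 and O_K = ℤ[√283].
disc(K) = 1132 is not divisible by 61; 61 is unramified.
(283/61) = 39^30 mod 61 = 1, giving Legendre symbol 1.
(283/61) = 1, so 61 splits.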